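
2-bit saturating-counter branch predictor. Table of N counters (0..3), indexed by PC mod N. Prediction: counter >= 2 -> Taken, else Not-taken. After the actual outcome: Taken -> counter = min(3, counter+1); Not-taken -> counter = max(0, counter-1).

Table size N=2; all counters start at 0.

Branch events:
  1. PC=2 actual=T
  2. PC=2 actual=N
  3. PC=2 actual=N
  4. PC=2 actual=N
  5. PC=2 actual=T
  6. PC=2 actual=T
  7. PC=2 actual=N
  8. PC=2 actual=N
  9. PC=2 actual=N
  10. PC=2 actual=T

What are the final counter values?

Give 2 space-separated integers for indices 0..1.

Answer: 1 0

Derivation:
Ev 1: PC=2 idx=0 pred=N actual=T -> ctr[0]=1
Ev 2: PC=2 idx=0 pred=N actual=N -> ctr[0]=0
Ev 3: PC=2 idx=0 pred=N actual=N -> ctr[0]=0
Ev 4: PC=2 idx=0 pred=N actual=N -> ctr[0]=0
Ev 5: PC=2 idx=0 pred=N actual=T -> ctr[0]=1
Ev 6: PC=2 idx=0 pred=N actual=T -> ctr[0]=2
Ev 7: PC=2 idx=0 pred=T actual=N -> ctr[0]=1
Ev 8: PC=2 idx=0 pred=N actual=N -> ctr[0]=0
Ev 9: PC=2 idx=0 pred=N actual=N -> ctr[0]=0
Ev 10: PC=2 idx=0 pred=N actual=T -> ctr[0]=1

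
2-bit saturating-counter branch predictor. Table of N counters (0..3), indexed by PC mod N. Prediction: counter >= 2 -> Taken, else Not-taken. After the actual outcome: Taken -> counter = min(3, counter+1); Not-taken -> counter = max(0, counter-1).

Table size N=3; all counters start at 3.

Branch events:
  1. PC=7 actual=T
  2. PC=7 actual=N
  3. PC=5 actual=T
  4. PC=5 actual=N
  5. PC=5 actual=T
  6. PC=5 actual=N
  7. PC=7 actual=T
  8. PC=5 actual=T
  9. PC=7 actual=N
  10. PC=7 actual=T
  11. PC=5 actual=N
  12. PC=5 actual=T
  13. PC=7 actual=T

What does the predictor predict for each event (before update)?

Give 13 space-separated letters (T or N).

Ev 1: PC=7 idx=1 pred=T actual=T -> ctr[1]=3
Ev 2: PC=7 idx=1 pred=T actual=N -> ctr[1]=2
Ev 3: PC=5 idx=2 pred=T actual=T -> ctr[2]=3
Ev 4: PC=5 idx=2 pred=T actual=N -> ctr[2]=2
Ev 5: PC=5 idx=2 pred=T actual=T -> ctr[2]=3
Ev 6: PC=5 idx=2 pred=T actual=N -> ctr[2]=2
Ev 7: PC=7 idx=1 pred=T actual=T -> ctr[1]=3
Ev 8: PC=5 idx=2 pred=T actual=T -> ctr[2]=3
Ev 9: PC=7 idx=1 pred=T actual=N -> ctr[1]=2
Ev 10: PC=7 idx=1 pred=T actual=T -> ctr[1]=3
Ev 11: PC=5 idx=2 pred=T actual=N -> ctr[2]=2
Ev 12: PC=5 idx=2 pred=T actual=T -> ctr[2]=3
Ev 13: PC=7 idx=1 pred=T actual=T -> ctr[1]=3

Answer: T T T T T T T T T T T T T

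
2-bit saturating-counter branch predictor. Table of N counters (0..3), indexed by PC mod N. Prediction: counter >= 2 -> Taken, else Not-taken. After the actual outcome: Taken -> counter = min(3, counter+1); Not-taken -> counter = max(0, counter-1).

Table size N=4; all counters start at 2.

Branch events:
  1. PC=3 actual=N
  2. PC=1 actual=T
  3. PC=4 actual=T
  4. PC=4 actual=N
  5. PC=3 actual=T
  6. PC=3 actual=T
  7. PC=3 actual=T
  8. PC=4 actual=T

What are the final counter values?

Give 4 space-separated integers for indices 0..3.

Answer: 3 3 2 3

Derivation:
Ev 1: PC=3 idx=3 pred=T actual=N -> ctr[3]=1
Ev 2: PC=1 idx=1 pred=T actual=T -> ctr[1]=3
Ev 3: PC=4 idx=0 pred=T actual=T -> ctr[0]=3
Ev 4: PC=4 idx=0 pred=T actual=N -> ctr[0]=2
Ev 5: PC=3 idx=3 pred=N actual=T -> ctr[3]=2
Ev 6: PC=3 idx=3 pred=T actual=T -> ctr[3]=3
Ev 7: PC=3 idx=3 pred=T actual=T -> ctr[3]=3
Ev 8: PC=4 idx=0 pred=T actual=T -> ctr[0]=3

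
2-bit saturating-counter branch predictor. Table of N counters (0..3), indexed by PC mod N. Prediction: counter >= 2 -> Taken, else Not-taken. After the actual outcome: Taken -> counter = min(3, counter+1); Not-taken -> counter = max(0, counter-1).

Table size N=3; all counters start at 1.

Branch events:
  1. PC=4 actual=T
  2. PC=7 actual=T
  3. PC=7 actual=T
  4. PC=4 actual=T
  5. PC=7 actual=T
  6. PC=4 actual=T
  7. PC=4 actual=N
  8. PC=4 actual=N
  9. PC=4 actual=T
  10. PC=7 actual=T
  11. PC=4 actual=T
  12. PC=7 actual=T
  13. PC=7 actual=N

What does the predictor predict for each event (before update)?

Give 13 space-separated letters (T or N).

Answer: N T T T T T T T N T T T T

Derivation:
Ev 1: PC=4 idx=1 pred=N actual=T -> ctr[1]=2
Ev 2: PC=7 idx=1 pred=T actual=T -> ctr[1]=3
Ev 3: PC=7 idx=1 pred=T actual=T -> ctr[1]=3
Ev 4: PC=4 idx=1 pred=T actual=T -> ctr[1]=3
Ev 5: PC=7 idx=1 pred=T actual=T -> ctr[1]=3
Ev 6: PC=4 idx=1 pred=T actual=T -> ctr[1]=3
Ev 7: PC=4 idx=1 pred=T actual=N -> ctr[1]=2
Ev 8: PC=4 idx=1 pred=T actual=N -> ctr[1]=1
Ev 9: PC=4 idx=1 pred=N actual=T -> ctr[1]=2
Ev 10: PC=7 idx=1 pred=T actual=T -> ctr[1]=3
Ev 11: PC=4 idx=1 pred=T actual=T -> ctr[1]=3
Ev 12: PC=7 idx=1 pred=T actual=T -> ctr[1]=3
Ev 13: PC=7 idx=1 pred=T actual=N -> ctr[1]=2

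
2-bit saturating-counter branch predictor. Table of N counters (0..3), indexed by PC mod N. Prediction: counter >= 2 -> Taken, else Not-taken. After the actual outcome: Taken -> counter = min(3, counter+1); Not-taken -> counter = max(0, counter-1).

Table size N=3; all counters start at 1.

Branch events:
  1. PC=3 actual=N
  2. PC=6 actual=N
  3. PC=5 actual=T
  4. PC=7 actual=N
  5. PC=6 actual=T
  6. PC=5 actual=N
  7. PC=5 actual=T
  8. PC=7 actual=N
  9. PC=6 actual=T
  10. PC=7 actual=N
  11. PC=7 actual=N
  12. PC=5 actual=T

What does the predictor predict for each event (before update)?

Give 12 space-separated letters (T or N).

Answer: N N N N N T N N N N N T

Derivation:
Ev 1: PC=3 idx=0 pred=N actual=N -> ctr[0]=0
Ev 2: PC=6 idx=0 pred=N actual=N -> ctr[0]=0
Ev 3: PC=5 idx=2 pred=N actual=T -> ctr[2]=2
Ev 4: PC=7 idx=1 pred=N actual=N -> ctr[1]=0
Ev 5: PC=6 idx=0 pred=N actual=T -> ctr[0]=1
Ev 6: PC=5 idx=2 pred=T actual=N -> ctr[2]=1
Ev 7: PC=5 idx=2 pred=N actual=T -> ctr[2]=2
Ev 8: PC=7 idx=1 pred=N actual=N -> ctr[1]=0
Ev 9: PC=6 idx=0 pred=N actual=T -> ctr[0]=2
Ev 10: PC=7 idx=1 pred=N actual=N -> ctr[1]=0
Ev 11: PC=7 idx=1 pred=N actual=N -> ctr[1]=0
Ev 12: PC=5 idx=2 pred=T actual=T -> ctr[2]=3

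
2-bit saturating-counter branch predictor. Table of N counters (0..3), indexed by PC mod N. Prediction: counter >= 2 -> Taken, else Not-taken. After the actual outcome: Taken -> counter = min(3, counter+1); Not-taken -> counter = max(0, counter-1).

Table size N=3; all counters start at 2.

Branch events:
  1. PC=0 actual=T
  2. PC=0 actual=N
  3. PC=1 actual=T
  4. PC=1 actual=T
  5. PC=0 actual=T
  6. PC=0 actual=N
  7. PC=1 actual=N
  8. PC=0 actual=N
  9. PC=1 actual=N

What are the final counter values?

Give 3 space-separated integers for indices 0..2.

Ev 1: PC=0 idx=0 pred=T actual=T -> ctr[0]=3
Ev 2: PC=0 idx=0 pred=T actual=N -> ctr[0]=2
Ev 3: PC=1 idx=1 pred=T actual=T -> ctr[1]=3
Ev 4: PC=1 idx=1 pred=T actual=T -> ctr[1]=3
Ev 5: PC=0 idx=0 pred=T actual=T -> ctr[0]=3
Ev 6: PC=0 idx=0 pred=T actual=N -> ctr[0]=2
Ev 7: PC=1 idx=1 pred=T actual=N -> ctr[1]=2
Ev 8: PC=0 idx=0 pred=T actual=N -> ctr[0]=1
Ev 9: PC=1 idx=1 pred=T actual=N -> ctr[1]=1

Answer: 1 1 2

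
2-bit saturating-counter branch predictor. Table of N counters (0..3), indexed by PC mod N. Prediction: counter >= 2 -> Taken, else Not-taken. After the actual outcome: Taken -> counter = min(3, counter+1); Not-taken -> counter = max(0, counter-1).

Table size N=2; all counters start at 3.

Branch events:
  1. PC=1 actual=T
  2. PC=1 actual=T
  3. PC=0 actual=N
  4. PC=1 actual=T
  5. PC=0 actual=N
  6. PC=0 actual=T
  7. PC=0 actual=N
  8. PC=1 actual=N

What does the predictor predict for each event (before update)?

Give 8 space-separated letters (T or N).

Ev 1: PC=1 idx=1 pred=T actual=T -> ctr[1]=3
Ev 2: PC=1 idx=1 pred=T actual=T -> ctr[1]=3
Ev 3: PC=0 idx=0 pred=T actual=N -> ctr[0]=2
Ev 4: PC=1 idx=1 pred=T actual=T -> ctr[1]=3
Ev 5: PC=0 idx=0 pred=T actual=N -> ctr[0]=1
Ev 6: PC=0 idx=0 pred=N actual=T -> ctr[0]=2
Ev 7: PC=0 idx=0 pred=T actual=N -> ctr[0]=1
Ev 8: PC=1 idx=1 pred=T actual=N -> ctr[1]=2

Answer: T T T T T N T T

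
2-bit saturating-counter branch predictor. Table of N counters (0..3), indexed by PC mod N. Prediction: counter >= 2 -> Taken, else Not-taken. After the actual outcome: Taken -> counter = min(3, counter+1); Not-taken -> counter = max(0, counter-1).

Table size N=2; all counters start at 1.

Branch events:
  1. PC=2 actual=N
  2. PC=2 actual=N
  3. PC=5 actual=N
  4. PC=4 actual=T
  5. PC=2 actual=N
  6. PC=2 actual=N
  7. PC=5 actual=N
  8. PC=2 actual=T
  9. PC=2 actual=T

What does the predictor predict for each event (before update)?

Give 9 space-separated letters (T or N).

Answer: N N N N N N N N N

Derivation:
Ev 1: PC=2 idx=0 pred=N actual=N -> ctr[0]=0
Ev 2: PC=2 idx=0 pred=N actual=N -> ctr[0]=0
Ev 3: PC=5 idx=1 pred=N actual=N -> ctr[1]=0
Ev 4: PC=4 idx=0 pred=N actual=T -> ctr[0]=1
Ev 5: PC=2 idx=0 pred=N actual=N -> ctr[0]=0
Ev 6: PC=2 idx=0 pred=N actual=N -> ctr[0]=0
Ev 7: PC=5 idx=1 pred=N actual=N -> ctr[1]=0
Ev 8: PC=2 idx=0 pred=N actual=T -> ctr[0]=1
Ev 9: PC=2 idx=0 pred=N actual=T -> ctr[0]=2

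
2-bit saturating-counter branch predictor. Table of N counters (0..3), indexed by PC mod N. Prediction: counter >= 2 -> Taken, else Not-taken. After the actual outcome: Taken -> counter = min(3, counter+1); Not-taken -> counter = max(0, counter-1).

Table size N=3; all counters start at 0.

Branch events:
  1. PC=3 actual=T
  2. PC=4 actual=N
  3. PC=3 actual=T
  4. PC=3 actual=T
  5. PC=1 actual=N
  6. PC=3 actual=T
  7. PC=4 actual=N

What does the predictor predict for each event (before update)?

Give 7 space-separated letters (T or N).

Answer: N N N T N T N

Derivation:
Ev 1: PC=3 idx=0 pred=N actual=T -> ctr[0]=1
Ev 2: PC=4 idx=1 pred=N actual=N -> ctr[1]=0
Ev 3: PC=3 idx=0 pred=N actual=T -> ctr[0]=2
Ev 4: PC=3 idx=0 pred=T actual=T -> ctr[0]=3
Ev 5: PC=1 idx=1 pred=N actual=N -> ctr[1]=0
Ev 6: PC=3 idx=0 pred=T actual=T -> ctr[0]=3
Ev 7: PC=4 idx=1 pred=N actual=N -> ctr[1]=0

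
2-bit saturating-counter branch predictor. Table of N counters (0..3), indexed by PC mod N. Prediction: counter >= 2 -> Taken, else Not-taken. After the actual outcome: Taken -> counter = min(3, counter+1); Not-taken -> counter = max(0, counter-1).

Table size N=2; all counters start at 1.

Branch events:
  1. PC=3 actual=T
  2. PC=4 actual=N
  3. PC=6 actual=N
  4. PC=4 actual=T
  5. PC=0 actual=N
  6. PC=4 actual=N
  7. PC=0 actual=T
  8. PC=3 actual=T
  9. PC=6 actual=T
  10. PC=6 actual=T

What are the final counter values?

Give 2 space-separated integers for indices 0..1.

Answer: 3 3

Derivation:
Ev 1: PC=3 idx=1 pred=N actual=T -> ctr[1]=2
Ev 2: PC=4 idx=0 pred=N actual=N -> ctr[0]=0
Ev 3: PC=6 idx=0 pred=N actual=N -> ctr[0]=0
Ev 4: PC=4 idx=0 pred=N actual=T -> ctr[0]=1
Ev 5: PC=0 idx=0 pred=N actual=N -> ctr[0]=0
Ev 6: PC=4 idx=0 pred=N actual=N -> ctr[0]=0
Ev 7: PC=0 idx=0 pred=N actual=T -> ctr[0]=1
Ev 8: PC=3 idx=1 pred=T actual=T -> ctr[1]=3
Ev 9: PC=6 idx=0 pred=N actual=T -> ctr[0]=2
Ev 10: PC=6 idx=0 pred=T actual=T -> ctr[0]=3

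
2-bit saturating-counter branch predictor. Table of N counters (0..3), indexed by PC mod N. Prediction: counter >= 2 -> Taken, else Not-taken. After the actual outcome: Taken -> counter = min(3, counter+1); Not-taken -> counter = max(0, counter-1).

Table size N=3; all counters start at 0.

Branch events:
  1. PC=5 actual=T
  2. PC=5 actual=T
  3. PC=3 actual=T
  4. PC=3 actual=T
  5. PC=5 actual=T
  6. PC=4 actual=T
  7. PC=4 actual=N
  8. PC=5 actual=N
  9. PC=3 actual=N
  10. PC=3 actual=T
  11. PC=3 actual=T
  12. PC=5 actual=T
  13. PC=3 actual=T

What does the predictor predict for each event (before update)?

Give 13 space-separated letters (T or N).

Answer: N N N N T N N T T N T T T

Derivation:
Ev 1: PC=5 idx=2 pred=N actual=T -> ctr[2]=1
Ev 2: PC=5 idx=2 pred=N actual=T -> ctr[2]=2
Ev 3: PC=3 idx=0 pred=N actual=T -> ctr[0]=1
Ev 4: PC=3 idx=0 pred=N actual=T -> ctr[0]=2
Ev 5: PC=5 idx=2 pred=T actual=T -> ctr[2]=3
Ev 6: PC=4 idx=1 pred=N actual=T -> ctr[1]=1
Ev 7: PC=4 idx=1 pred=N actual=N -> ctr[1]=0
Ev 8: PC=5 idx=2 pred=T actual=N -> ctr[2]=2
Ev 9: PC=3 idx=0 pred=T actual=N -> ctr[0]=1
Ev 10: PC=3 idx=0 pred=N actual=T -> ctr[0]=2
Ev 11: PC=3 idx=0 pred=T actual=T -> ctr[0]=3
Ev 12: PC=5 idx=2 pred=T actual=T -> ctr[2]=3
Ev 13: PC=3 idx=0 pred=T actual=T -> ctr[0]=3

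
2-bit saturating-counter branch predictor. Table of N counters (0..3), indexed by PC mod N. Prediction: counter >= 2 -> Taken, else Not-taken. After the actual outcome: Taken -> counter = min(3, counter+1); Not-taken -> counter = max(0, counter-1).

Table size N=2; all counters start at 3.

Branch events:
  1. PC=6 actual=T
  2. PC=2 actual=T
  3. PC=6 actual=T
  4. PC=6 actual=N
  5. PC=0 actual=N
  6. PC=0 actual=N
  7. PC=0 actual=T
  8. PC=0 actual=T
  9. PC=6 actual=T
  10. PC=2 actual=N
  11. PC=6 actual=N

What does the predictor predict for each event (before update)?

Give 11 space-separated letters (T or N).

Ev 1: PC=6 idx=0 pred=T actual=T -> ctr[0]=3
Ev 2: PC=2 idx=0 pred=T actual=T -> ctr[0]=3
Ev 3: PC=6 idx=0 pred=T actual=T -> ctr[0]=3
Ev 4: PC=6 idx=0 pred=T actual=N -> ctr[0]=2
Ev 5: PC=0 idx=0 pred=T actual=N -> ctr[0]=1
Ev 6: PC=0 idx=0 pred=N actual=N -> ctr[0]=0
Ev 7: PC=0 idx=0 pred=N actual=T -> ctr[0]=1
Ev 8: PC=0 idx=0 pred=N actual=T -> ctr[0]=2
Ev 9: PC=6 idx=0 pred=T actual=T -> ctr[0]=3
Ev 10: PC=2 idx=0 pred=T actual=N -> ctr[0]=2
Ev 11: PC=6 idx=0 pred=T actual=N -> ctr[0]=1

Answer: T T T T T N N N T T T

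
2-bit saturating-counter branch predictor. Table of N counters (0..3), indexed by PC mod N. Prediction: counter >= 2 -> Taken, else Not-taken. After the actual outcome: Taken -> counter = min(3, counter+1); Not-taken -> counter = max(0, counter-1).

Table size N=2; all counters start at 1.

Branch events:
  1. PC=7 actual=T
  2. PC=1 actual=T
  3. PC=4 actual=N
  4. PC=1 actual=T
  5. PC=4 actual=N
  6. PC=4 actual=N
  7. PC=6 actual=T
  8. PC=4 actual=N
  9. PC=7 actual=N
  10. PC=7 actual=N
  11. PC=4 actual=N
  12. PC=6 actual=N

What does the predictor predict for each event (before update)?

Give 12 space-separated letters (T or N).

Ev 1: PC=7 idx=1 pred=N actual=T -> ctr[1]=2
Ev 2: PC=1 idx=1 pred=T actual=T -> ctr[1]=3
Ev 3: PC=4 idx=0 pred=N actual=N -> ctr[0]=0
Ev 4: PC=1 idx=1 pred=T actual=T -> ctr[1]=3
Ev 5: PC=4 idx=0 pred=N actual=N -> ctr[0]=0
Ev 6: PC=4 idx=0 pred=N actual=N -> ctr[0]=0
Ev 7: PC=6 idx=0 pred=N actual=T -> ctr[0]=1
Ev 8: PC=4 idx=0 pred=N actual=N -> ctr[0]=0
Ev 9: PC=7 idx=1 pred=T actual=N -> ctr[1]=2
Ev 10: PC=7 idx=1 pred=T actual=N -> ctr[1]=1
Ev 11: PC=4 idx=0 pred=N actual=N -> ctr[0]=0
Ev 12: PC=6 idx=0 pred=N actual=N -> ctr[0]=0

Answer: N T N T N N N N T T N N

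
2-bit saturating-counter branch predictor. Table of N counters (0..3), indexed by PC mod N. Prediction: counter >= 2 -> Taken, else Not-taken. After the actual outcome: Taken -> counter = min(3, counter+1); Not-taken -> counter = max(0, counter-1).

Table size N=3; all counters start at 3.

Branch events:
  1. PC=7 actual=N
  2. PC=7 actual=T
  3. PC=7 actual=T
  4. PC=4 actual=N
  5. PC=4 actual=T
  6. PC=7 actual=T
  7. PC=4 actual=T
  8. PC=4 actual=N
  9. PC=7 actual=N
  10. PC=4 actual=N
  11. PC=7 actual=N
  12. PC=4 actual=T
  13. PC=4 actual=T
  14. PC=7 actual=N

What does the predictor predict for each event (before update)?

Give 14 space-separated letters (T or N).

Answer: T T T T T T T T T N N N N T

Derivation:
Ev 1: PC=7 idx=1 pred=T actual=N -> ctr[1]=2
Ev 2: PC=7 idx=1 pred=T actual=T -> ctr[1]=3
Ev 3: PC=7 idx=1 pred=T actual=T -> ctr[1]=3
Ev 4: PC=4 idx=1 pred=T actual=N -> ctr[1]=2
Ev 5: PC=4 idx=1 pred=T actual=T -> ctr[1]=3
Ev 6: PC=7 idx=1 pred=T actual=T -> ctr[1]=3
Ev 7: PC=4 idx=1 pred=T actual=T -> ctr[1]=3
Ev 8: PC=4 idx=1 pred=T actual=N -> ctr[1]=2
Ev 9: PC=7 idx=1 pred=T actual=N -> ctr[1]=1
Ev 10: PC=4 idx=1 pred=N actual=N -> ctr[1]=0
Ev 11: PC=7 idx=1 pred=N actual=N -> ctr[1]=0
Ev 12: PC=4 idx=1 pred=N actual=T -> ctr[1]=1
Ev 13: PC=4 idx=1 pred=N actual=T -> ctr[1]=2
Ev 14: PC=7 idx=1 pred=T actual=N -> ctr[1]=1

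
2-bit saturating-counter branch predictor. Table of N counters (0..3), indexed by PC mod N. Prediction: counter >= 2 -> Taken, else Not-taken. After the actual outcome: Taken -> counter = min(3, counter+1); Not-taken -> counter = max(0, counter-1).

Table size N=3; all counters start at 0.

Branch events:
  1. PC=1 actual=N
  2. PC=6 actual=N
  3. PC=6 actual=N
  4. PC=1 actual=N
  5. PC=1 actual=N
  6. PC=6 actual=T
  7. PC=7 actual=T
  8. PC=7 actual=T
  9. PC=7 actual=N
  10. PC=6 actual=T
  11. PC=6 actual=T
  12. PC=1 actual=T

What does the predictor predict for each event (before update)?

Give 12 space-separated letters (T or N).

Ev 1: PC=1 idx=1 pred=N actual=N -> ctr[1]=0
Ev 2: PC=6 idx=0 pred=N actual=N -> ctr[0]=0
Ev 3: PC=6 idx=0 pred=N actual=N -> ctr[0]=0
Ev 4: PC=1 idx=1 pred=N actual=N -> ctr[1]=0
Ev 5: PC=1 idx=1 pred=N actual=N -> ctr[1]=0
Ev 6: PC=6 idx=0 pred=N actual=T -> ctr[0]=1
Ev 7: PC=7 idx=1 pred=N actual=T -> ctr[1]=1
Ev 8: PC=7 idx=1 pred=N actual=T -> ctr[1]=2
Ev 9: PC=7 idx=1 pred=T actual=N -> ctr[1]=1
Ev 10: PC=6 idx=0 pred=N actual=T -> ctr[0]=2
Ev 11: PC=6 idx=0 pred=T actual=T -> ctr[0]=3
Ev 12: PC=1 idx=1 pred=N actual=T -> ctr[1]=2

Answer: N N N N N N N N T N T N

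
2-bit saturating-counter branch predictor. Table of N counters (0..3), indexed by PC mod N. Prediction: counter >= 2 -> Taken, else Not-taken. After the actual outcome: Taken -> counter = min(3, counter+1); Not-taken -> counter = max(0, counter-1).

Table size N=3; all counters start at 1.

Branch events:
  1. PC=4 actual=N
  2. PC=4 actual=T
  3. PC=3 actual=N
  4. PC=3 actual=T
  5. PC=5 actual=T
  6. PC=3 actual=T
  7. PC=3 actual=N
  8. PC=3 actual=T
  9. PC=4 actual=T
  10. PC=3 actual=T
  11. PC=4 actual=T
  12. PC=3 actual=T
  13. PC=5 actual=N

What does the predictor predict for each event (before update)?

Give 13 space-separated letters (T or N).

Answer: N N N N N N T N N T T T T

Derivation:
Ev 1: PC=4 idx=1 pred=N actual=N -> ctr[1]=0
Ev 2: PC=4 idx=1 pred=N actual=T -> ctr[1]=1
Ev 3: PC=3 idx=0 pred=N actual=N -> ctr[0]=0
Ev 4: PC=3 idx=0 pred=N actual=T -> ctr[0]=1
Ev 5: PC=5 idx=2 pred=N actual=T -> ctr[2]=2
Ev 6: PC=3 idx=0 pred=N actual=T -> ctr[0]=2
Ev 7: PC=3 idx=0 pred=T actual=N -> ctr[0]=1
Ev 8: PC=3 idx=0 pred=N actual=T -> ctr[0]=2
Ev 9: PC=4 idx=1 pred=N actual=T -> ctr[1]=2
Ev 10: PC=3 idx=0 pred=T actual=T -> ctr[0]=3
Ev 11: PC=4 idx=1 pred=T actual=T -> ctr[1]=3
Ev 12: PC=3 idx=0 pred=T actual=T -> ctr[0]=3
Ev 13: PC=5 idx=2 pred=T actual=N -> ctr[2]=1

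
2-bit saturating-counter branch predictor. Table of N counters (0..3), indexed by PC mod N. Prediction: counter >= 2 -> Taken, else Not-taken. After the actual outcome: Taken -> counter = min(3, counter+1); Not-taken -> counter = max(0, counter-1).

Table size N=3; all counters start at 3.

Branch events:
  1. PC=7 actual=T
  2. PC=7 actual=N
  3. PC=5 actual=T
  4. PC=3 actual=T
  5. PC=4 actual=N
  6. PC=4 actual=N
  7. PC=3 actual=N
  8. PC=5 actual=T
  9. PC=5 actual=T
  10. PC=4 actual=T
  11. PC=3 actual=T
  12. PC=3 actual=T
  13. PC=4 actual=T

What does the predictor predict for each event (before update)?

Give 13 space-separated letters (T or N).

Answer: T T T T T N T T T N T T N

Derivation:
Ev 1: PC=7 idx=1 pred=T actual=T -> ctr[1]=3
Ev 2: PC=7 idx=1 pred=T actual=N -> ctr[1]=2
Ev 3: PC=5 idx=2 pred=T actual=T -> ctr[2]=3
Ev 4: PC=3 idx=0 pred=T actual=T -> ctr[0]=3
Ev 5: PC=4 idx=1 pred=T actual=N -> ctr[1]=1
Ev 6: PC=4 idx=1 pred=N actual=N -> ctr[1]=0
Ev 7: PC=3 idx=0 pred=T actual=N -> ctr[0]=2
Ev 8: PC=5 idx=2 pred=T actual=T -> ctr[2]=3
Ev 9: PC=5 idx=2 pred=T actual=T -> ctr[2]=3
Ev 10: PC=4 idx=1 pred=N actual=T -> ctr[1]=1
Ev 11: PC=3 idx=0 pred=T actual=T -> ctr[0]=3
Ev 12: PC=3 idx=0 pred=T actual=T -> ctr[0]=3
Ev 13: PC=4 idx=1 pred=N actual=T -> ctr[1]=2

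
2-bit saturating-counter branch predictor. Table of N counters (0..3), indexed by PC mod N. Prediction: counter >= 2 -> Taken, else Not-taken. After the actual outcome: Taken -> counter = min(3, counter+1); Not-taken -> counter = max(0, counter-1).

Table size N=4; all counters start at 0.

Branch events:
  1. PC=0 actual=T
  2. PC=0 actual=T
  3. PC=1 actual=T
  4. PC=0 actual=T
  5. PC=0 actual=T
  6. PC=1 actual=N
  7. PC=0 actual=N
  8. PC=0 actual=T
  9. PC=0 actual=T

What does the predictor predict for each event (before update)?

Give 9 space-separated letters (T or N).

Ev 1: PC=0 idx=0 pred=N actual=T -> ctr[0]=1
Ev 2: PC=0 idx=0 pred=N actual=T -> ctr[0]=2
Ev 3: PC=1 idx=1 pred=N actual=T -> ctr[1]=1
Ev 4: PC=0 idx=0 pred=T actual=T -> ctr[0]=3
Ev 5: PC=0 idx=0 pred=T actual=T -> ctr[0]=3
Ev 6: PC=1 idx=1 pred=N actual=N -> ctr[1]=0
Ev 7: PC=0 idx=0 pred=T actual=N -> ctr[0]=2
Ev 8: PC=0 idx=0 pred=T actual=T -> ctr[0]=3
Ev 9: PC=0 idx=0 pred=T actual=T -> ctr[0]=3

Answer: N N N T T N T T T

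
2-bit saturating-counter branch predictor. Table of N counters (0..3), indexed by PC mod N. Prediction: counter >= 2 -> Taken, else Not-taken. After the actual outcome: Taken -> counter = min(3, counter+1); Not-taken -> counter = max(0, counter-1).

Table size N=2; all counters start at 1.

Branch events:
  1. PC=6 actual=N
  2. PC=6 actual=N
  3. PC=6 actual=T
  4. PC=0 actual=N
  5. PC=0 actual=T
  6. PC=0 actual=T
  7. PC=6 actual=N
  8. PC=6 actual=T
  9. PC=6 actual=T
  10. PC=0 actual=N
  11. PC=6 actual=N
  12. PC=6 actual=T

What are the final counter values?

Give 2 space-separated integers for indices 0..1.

Answer: 2 1

Derivation:
Ev 1: PC=6 idx=0 pred=N actual=N -> ctr[0]=0
Ev 2: PC=6 idx=0 pred=N actual=N -> ctr[0]=0
Ev 3: PC=6 idx=0 pred=N actual=T -> ctr[0]=1
Ev 4: PC=0 idx=0 pred=N actual=N -> ctr[0]=0
Ev 5: PC=0 idx=0 pred=N actual=T -> ctr[0]=1
Ev 6: PC=0 idx=0 pred=N actual=T -> ctr[0]=2
Ev 7: PC=6 idx=0 pred=T actual=N -> ctr[0]=1
Ev 8: PC=6 idx=0 pred=N actual=T -> ctr[0]=2
Ev 9: PC=6 idx=0 pred=T actual=T -> ctr[0]=3
Ev 10: PC=0 idx=0 pred=T actual=N -> ctr[0]=2
Ev 11: PC=6 idx=0 pred=T actual=N -> ctr[0]=1
Ev 12: PC=6 idx=0 pred=N actual=T -> ctr[0]=2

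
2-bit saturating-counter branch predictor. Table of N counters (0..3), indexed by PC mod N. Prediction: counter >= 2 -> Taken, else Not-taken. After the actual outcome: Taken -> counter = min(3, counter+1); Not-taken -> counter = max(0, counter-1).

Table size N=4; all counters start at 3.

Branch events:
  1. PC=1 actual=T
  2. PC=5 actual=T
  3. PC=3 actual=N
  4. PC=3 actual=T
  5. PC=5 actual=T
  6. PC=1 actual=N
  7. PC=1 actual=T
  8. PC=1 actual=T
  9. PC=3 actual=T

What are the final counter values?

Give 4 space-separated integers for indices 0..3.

Answer: 3 3 3 3

Derivation:
Ev 1: PC=1 idx=1 pred=T actual=T -> ctr[1]=3
Ev 2: PC=5 idx=1 pred=T actual=T -> ctr[1]=3
Ev 3: PC=3 idx=3 pred=T actual=N -> ctr[3]=2
Ev 4: PC=3 idx=3 pred=T actual=T -> ctr[3]=3
Ev 5: PC=5 idx=1 pred=T actual=T -> ctr[1]=3
Ev 6: PC=1 idx=1 pred=T actual=N -> ctr[1]=2
Ev 7: PC=1 idx=1 pred=T actual=T -> ctr[1]=3
Ev 8: PC=1 idx=1 pred=T actual=T -> ctr[1]=3
Ev 9: PC=3 idx=3 pred=T actual=T -> ctr[3]=3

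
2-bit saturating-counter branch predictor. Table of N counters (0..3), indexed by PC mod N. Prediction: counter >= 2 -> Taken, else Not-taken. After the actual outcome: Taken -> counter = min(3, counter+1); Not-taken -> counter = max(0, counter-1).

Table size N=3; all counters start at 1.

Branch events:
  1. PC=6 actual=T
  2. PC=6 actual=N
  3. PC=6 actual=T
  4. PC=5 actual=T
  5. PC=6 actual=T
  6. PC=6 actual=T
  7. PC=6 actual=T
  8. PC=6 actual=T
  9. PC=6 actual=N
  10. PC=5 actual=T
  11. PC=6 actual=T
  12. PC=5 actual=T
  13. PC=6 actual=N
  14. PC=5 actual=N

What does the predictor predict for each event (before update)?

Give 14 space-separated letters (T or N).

Answer: N T N N T T T T T T T T T T

Derivation:
Ev 1: PC=6 idx=0 pred=N actual=T -> ctr[0]=2
Ev 2: PC=6 idx=0 pred=T actual=N -> ctr[0]=1
Ev 3: PC=6 idx=0 pred=N actual=T -> ctr[0]=2
Ev 4: PC=5 idx=2 pred=N actual=T -> ctr[2]=2
Ev 5: PC=6 idx=0 pred=T actual=T -> ctr[0]=3
Ev 6: PC=6 idx=0 pred=T actual=T -> ctr[0]=3
Ev 7: PC=6 idx=0 pred=T actual=T -> ctr[0]=3
Ev 8: PC=6 idx=0 pred=T actual=T -> ctr[0]=3
Ev 9: PC=6 idx=0 pred=T actual=N -> ctr[0]=2
Ev 10: PC=5 idx=2 pred=T actual=T -> ctr[2]=3
Ev 11: PC=6 idx=0 pred=T actual=T -> ctr[0]=3
Ev 12: PC=5 idx=2 pred=T actual=T -> ctr[2]=3
Ev 13: PC=6 idx=0 pred=T actual=N -> ctr[0]=2
Ev 14: PC=5 idx=2 pred=T actual=N -> ctr[2]=2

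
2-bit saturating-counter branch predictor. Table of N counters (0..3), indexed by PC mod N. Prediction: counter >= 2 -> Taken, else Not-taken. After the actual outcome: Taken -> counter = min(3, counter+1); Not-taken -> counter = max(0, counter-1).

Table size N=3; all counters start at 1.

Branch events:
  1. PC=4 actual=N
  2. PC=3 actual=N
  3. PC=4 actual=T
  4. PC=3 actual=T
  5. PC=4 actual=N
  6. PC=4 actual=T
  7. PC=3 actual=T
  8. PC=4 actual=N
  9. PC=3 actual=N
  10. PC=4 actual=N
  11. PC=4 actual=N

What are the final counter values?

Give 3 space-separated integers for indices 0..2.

Answer: 1 0 1

Derivation:
Ev 1: PC=4 idx=1 pred=N actual=N -> ctr[1]=0
Ev 2: PC=3 idx=0 pred=N actual=N -> ctr[0]=0
Ev 3: PC=4 idx=1 pred=N actual=T -> ctr[1]=1
Ev 4: PC=3 idx=0 pred=N actual=T -> ctr[0]=1
Ev 5: PC=4 idx=1 pred=N actual=N -> ctr[1]=0
Ev 6: PC=4 idx=1 pred=N actual=T -> ctr[1]=1
Ev 7: PC=3 idx=0 pred=N actual=T -> ctr[0]=2
Ev 8: PC=4 idx=1 pred=N actual=N -> ctr[1]=0
Ev 9: PC=3 idx=0 pred=T actual=N -> ctr[0]=1
Ev 10: PC=4 idx=1 pred=N actual=N -> ctr[1]=0
Ev 11: PC=4 idx=1 pred=N actual=N -> ctr[1]=0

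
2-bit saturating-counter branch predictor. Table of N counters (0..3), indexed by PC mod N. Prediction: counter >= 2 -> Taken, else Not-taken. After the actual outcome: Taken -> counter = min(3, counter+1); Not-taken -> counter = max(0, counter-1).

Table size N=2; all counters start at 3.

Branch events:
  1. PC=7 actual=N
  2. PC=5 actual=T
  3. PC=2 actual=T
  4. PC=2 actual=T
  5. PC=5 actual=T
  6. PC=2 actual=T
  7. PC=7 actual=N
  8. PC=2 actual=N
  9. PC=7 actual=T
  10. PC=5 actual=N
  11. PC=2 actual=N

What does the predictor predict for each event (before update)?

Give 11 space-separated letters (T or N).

Answer: T T T T T T T T T T T

Derivation:
Ev 1: PC=7 idx=1 pred=T actual=N -> ctr[1]=2
Ev 2: PC=5 idx=1 pred=T actual=T -> ctr[1]=3
Ev 3: PC=2 idx=0 pred=T actual=T -> ctr[0]=3
Ev 4: PC=2 idx=0 pred=T actual=T -> ctr[0]=3
Ev 5: PC=5 idx=1 pred=T actual=T -> ctr[1]=3
Ev 6: PC=2 idx=0 pred=T actual=T -> ctr[0]=3
Ev 7: PC=7 idx=1 pred=T actual=N -> ctr[1]=2
Ev 8: PC=2 idx=0 pred=T actual=N -> ctr[0]=2
Ev 9: PC=7 idx=1 pred=T actual=T -> ctr[1]=3
Ev 10: PC=5 idx=1 pred=T actual=N -> ctr[1]=2
Ev 11: PC=2 idx=0 pred=T actual=N -> ctr[0]=1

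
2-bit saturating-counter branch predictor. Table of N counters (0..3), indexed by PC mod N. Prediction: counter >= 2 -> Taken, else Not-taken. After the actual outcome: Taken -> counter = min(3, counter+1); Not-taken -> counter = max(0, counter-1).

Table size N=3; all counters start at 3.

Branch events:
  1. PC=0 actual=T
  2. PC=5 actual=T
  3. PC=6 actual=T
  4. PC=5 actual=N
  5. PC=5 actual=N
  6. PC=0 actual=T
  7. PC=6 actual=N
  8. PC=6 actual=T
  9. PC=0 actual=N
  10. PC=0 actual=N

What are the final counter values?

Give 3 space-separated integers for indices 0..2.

Ev 1: PC=0 idx=0 pred=T actual=T -> ctr[0]=3
Ev 2: PC=5 idx=2 pred=T actual=T -> ctr[2]=3
Ev 3: PC=6 idx=0 pred=T actual=T -> ctr[0]=3
Ev 4: PC=5 idx=2 pred=T actual=N -> ctr[2]=2
Ev 5: PC=5 idx=2 pred=T actual=N -> ctr[2]=1
Ev 6: PC=0 idx=0 pred=T actual=T -> ctr[0]=3
Ev 7: PC=6 idx=0 pred=T actual=N -> ctr[0]=2
Ev 8: PC=6 idx=0 pred=T actual=T -> ctr[0]=3
Ev 9: PC=0 idx=0 pred=T actual=N -> ctr[0]=2
Ev 10: PC=0 idx=0 pred=T actual=N -> ctr[0]=1

Answer: 1 3 1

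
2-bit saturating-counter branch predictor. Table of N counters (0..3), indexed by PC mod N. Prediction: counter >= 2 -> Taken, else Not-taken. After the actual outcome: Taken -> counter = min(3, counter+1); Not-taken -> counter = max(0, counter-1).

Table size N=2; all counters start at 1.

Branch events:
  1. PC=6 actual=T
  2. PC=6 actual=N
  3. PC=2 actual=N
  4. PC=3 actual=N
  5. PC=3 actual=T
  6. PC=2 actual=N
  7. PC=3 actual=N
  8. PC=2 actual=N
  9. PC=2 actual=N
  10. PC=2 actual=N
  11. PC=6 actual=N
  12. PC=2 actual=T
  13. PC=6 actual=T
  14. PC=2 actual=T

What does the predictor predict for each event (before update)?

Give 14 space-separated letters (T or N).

Answer: N T N N N N N N N N N N N T

Derivation:
Ev 1: PC=6 idx=0 pred=N actual=T -> ctr[0]=2
Ev 2: PC=6 idx=0 pred=T actual=N -> ctr[0]=1
Ev 3: PC=2 idx=0 pred=N actual=N -> ctr[0]=0
Ev 4: PC=3 idx=1 pred=N actual=N -> ctr[1]=0
Ev 5: PC=3 idx=1 pred=N actual=T -> ctr[1]=1
Ev 6: PC=2 idx=0 pred=N actual=N -> ctr[0]=0
Ev 7: PC=3 idx=1 pred=N actual=N -> ctr[1]=0
Ev 8: PC=2 idx=0 pred=N actual=N -> ctr[0]=0
Ev 9: PC=2 idx=0 pred=N actual=N -> ctr[0]=0
Ev 10: PC=2 idx=0 pred=N actual=N -> ctr[0]=0
Ev 11: PC=6 idx=0 pred=N actual=N -> ctr[0]=0
Ev 12: PC=2 idx=0 pred=N actual=T -> ctr[0]=1
Ev 13: PC=6 idx=0 pred=N actual=T -> ctr[0]=2
Ev 14: PC=2 idx=0 pred=T actual=T -> ctr[0]=3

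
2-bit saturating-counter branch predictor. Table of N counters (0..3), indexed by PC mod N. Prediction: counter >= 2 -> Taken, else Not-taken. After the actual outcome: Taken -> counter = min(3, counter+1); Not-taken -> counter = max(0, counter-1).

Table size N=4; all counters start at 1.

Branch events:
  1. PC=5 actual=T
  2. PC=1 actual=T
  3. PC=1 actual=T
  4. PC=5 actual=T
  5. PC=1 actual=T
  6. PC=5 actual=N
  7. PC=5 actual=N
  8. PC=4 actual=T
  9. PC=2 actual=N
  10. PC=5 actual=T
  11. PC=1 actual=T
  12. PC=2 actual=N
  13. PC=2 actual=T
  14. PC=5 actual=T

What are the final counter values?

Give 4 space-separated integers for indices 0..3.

Ev 1: PC=5 idx=1 pred=N actual=T -> ctr[1]=2
Ev 2: PC=1 idx=1 pred=T actual=T -> ctr[1]=3
Ev 3: PC=1 idx=1 pred=T actual=T -> ctr[1]=3
Ev 4: PC=5 idx=1 pred=T actual=T -> ctr[1]=3
Ev 5: PC=1 idx=1 pred=T actual=T -> ctr[1]=3
Ev 6: PC=5 idx=1 pred=T actual=N -> ctr[1]=2
Ev 7: PC=5 idx=1 pred=T actual=N -> ctr[1]=1
Ev 8: PC=4 idx=0 pred=N actual=T -> ctr[0]=2
Ev 9: PC=2 idx=2 pred=N actual=N -> ctr[2]=0
Ev 10: PC=5 idx=1 pred=N actual=T -> ctr[1]=2
Ev 11: PC=1 idx=1 pred=T actual=T -> ctr[1]=3
Ev 12: PC=2 idx=2 pred=N actual=N -> ctr[2]=0
Ev 13: PC=2 idx=2 pred=N actual=T -> ctr[2]=1
Ev 14: PC=5 idx=1 pred=T actual=T -> ctr[1]=3

Answer: 2 3 1 1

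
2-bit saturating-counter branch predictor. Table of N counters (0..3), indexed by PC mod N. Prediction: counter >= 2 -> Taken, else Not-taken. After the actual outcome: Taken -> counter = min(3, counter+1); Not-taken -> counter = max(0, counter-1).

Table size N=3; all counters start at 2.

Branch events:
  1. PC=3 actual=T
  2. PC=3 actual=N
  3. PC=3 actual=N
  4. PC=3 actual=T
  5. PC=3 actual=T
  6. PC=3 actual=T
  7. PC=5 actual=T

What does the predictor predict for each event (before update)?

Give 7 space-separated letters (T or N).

Answer: T T T N T T T

Derivation:
Ev 1: PC=3 idx=0 pred=T actual=T -> ctr[0]=3
Ev 2: PC=3 idx=0 pred=T actual=N -> ctr[0]=2
Ev 3: PC=3 idx=0 pred=T actual=N -> ctr[0]=1
Ev 4: PC=3 idx=0 pred=N actual=T -> ctr[0]=2
Ev 5: PC=3 idx=0 pred=T actual=T -> ctr[0]=3
Ev 6: PC=3 idx=0 pred=T actual=T -> ctr[0]=3
Ev 7: PC=5 idx=2 pred=T actual=T -> ctr[2]=3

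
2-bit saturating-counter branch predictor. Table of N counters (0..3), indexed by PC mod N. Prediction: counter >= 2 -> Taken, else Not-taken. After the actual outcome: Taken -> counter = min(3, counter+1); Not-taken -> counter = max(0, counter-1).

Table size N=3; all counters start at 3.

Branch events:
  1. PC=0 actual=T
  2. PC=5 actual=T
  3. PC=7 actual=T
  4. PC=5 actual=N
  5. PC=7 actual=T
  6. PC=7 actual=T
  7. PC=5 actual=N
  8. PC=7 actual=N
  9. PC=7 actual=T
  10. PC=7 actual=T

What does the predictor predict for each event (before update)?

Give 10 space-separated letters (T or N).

Ev 1: PC=0 idx=0 pred=T actual=T -> ctr[0]=3
Ev 2: PC=5 idx=2 pred=T actual=T -> ctr[2]=3
Ev 3: PC=7 idx=1 pred=T actual=T -> ctr[1]=3
Ev 4: PC=5 idx=2 pred=T actual=N -> ctr[2]=2
Ev 5: PC=7 idx=1 pred=T actual=T -> ctr[1]=3
Ev 6: PC=7 idx=1 pred=T actual=T -> ctr[1]=3
Ev 7: PC=5 idx=2 pred=T actual=N -> ctr[2]=1
Ev 8: PC=7 idx=1 pred=T actual=N -> ctr[1]=2
Ev 9: PC=7 idx=1 pred=T actual=T -> ctr[1]=3
Ev 10: PC=7 idx=1 pred=T actual=T -> ctr[1]=3

Answer: T T T T T T T T T T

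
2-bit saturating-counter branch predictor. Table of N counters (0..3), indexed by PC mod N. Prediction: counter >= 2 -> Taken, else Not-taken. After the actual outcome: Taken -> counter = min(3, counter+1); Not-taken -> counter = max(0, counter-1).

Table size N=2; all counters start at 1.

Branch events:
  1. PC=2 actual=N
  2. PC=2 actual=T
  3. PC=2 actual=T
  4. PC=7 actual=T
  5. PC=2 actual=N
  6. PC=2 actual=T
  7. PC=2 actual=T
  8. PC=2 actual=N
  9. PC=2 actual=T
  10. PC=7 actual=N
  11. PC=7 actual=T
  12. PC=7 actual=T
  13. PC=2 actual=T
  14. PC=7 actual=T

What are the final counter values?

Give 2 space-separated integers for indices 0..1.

Answer: 3 3

Derivation:
Ev 1: PC=2 idx=0 pred=N actual=N -> ctr[0]=0
Ev 2: PC=2 idx=0 pred=N actual=T -> ctr[0]=1
Ev 3: PC=2 idx=0 pred=N actual=T -> ctr[0]=2
Ev 4: PC=7 idx=1 pred=N actual=T -> ctr[1]=2
Ev 5: PC=2 idx=0 pred=T actual=N -> ctr[0]=1
Ev 6: PC=2 idx=0 pred=N actual=T -> ctr[0]=2
Ev 7: PC=2 idx=0 pred=T actual=T -> ctr[0]=3
Ev 8: PC=2 idx=0 pred=T actual=N -> ctr[0]=2
Ev 9: PC=2 idx=0 pred=T actual=T -> ctr[0]=3
Ev 10: PC=7 idx=1 pred=T actual=N -> ctr[1]=1
Ev 11: PC=7 idx=1 pred=N actual=T -> ctr[1]=2
Ev 12: PC=7 idx=1 pred=T actual=T -> ctr[1]=3
Ev 13: PC=2 idx=0 pred=T actual=T -> ctr[0]=3
Ev 14: PC=7 idx=1 pred=T actual=T -> ctr[1]=3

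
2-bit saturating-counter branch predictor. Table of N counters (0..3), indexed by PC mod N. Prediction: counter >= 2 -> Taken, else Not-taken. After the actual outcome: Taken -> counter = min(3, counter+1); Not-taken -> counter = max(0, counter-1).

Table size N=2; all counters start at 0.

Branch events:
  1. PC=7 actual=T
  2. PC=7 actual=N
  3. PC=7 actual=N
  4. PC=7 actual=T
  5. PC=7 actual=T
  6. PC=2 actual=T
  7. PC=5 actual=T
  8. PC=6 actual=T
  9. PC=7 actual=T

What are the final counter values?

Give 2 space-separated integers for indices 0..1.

Answer: 2 3

Derivation:
Ev 1: PC=7 idx=1 pred=N actual=T -> ctr[1]=1
Ev 2: PC=7 idx=1 pred=N actual=N -> ctr[1]=0
Ev 3: PC=7 idx=1 pred=N actual=N -> ctr[1]=0
Ev 4: PC=7 idx=1 pred=N actual=T -> ctr[1]=1
Ev 5: PC=7 idx=1 pred=N actual=T -> ctr[1]=2
Ev 6: PC=2 idx=0 pred=N actual=T -> ctr[0]=1
Ev 7: PC=5 idx=1 pred=T actual=T -> ctr[1]=3
Ev 8: PC=6 idx=0 pred=N actual=T -> ctr[0]=2
Ev 9: PC=7 idx=1 pred=T actual=T -> ctr[1]=3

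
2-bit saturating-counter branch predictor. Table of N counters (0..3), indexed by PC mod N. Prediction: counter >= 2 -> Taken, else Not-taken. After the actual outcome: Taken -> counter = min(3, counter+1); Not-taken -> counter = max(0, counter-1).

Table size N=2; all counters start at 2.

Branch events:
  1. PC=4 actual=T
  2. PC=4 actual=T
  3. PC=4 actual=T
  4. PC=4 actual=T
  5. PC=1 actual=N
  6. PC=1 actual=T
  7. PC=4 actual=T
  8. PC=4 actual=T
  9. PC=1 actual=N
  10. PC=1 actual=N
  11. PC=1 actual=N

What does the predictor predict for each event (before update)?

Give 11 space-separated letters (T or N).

Answer: T T T T T N T T T N N

Derivation:
Ev 1: PC=4 idx=0 pred=T actual=T -> ctr[0]=3
Ev 2: PC=4 idx=0 pred=T actual=T -> ctr[0]=3
Ev 3: PC=4 idx=0 pred=T actual=T -> ctr[0]=3
Ev 4: PC=4 idx=0 pred=T actual=T -> ctr[0]=3
Ev 5: PC=1 idx=1 pred=T actual=N -> ctr[1]=1
Ev 6: PC=1 idx=1 pred=N actual=T -> ctr[1]=2
Ev 7: PC=4 idx=0 pred=T actual=T -> ctr[0]=3
Ev 8: PC=4 idx=0 pred=T actual=T -> ctr[0]=3
Ev 9: PC=1 idx=1 pred=T actual=N -> ctr[1]=1
Ev 10: PC=1 idx=1 pred=N actual=N -> ctr[1]=0
Ev 11: PC=1 idx=1 pred=N actual=N -> ctr[1]=0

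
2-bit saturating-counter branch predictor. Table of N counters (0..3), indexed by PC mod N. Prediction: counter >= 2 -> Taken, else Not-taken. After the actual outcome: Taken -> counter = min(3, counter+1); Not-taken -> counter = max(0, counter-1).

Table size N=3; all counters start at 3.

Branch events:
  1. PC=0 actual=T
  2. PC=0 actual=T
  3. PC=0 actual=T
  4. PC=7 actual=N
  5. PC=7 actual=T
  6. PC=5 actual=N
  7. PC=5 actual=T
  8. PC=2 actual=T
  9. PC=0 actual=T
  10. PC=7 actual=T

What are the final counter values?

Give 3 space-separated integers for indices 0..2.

Ev 1: PC=0 idx=0 pred=T actual=T -> ctr[0]=3
Ev 2: PC=0 idx=0 pred=T actual=T -> ctr[0]=3
Ev 3: PC=0 idx=0 pred=T actual=T -> ctr[0]=3
Ev 4: PC=7 idx=1 pred=T actual=N -> ctr[1]=2
Ev 5: PC=7 idx=1 pred=T actual=T -> ctr[1]=3
Ev 6: PC=5 idx=2 pred=T actual=N -> ctr[2]=2
Ev 7: PC=5 idx=2 pred=T actual=T -> ctr[2]=3
Ev 8: PC=2 idx=2 pred=T actual=T -> ctr[2]=3
Ev 9: PC=0 idx=0 pred=T actual=T -> ctr[0]=3
Ev 10: PC=7 idx=1 pred=T actual=T -> ctr[1]=3

Answer: 3 3 3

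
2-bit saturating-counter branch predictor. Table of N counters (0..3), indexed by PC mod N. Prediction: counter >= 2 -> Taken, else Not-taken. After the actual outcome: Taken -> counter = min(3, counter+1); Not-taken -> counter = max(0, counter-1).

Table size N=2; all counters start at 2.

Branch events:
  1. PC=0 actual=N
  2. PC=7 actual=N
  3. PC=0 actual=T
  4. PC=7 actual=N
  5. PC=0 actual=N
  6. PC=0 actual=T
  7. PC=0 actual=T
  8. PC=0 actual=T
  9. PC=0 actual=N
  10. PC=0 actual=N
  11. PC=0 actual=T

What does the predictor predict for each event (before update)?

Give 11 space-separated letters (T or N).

Ev 1: PC=0 idx=0 pred=T actual=N -> ctr[0]=1
Ev 2: PC=7 idx=1 pred=T actual=N -> ctr[1]=1
Ev 3: PC=0 idx=0 pred=N actual=T -> ctr[0]=2
Ev 4: PC=7 idx=1 pred=N actual=N -> ctr[1]=0
Ev 5: PC=0 idx=0 pred=T actual=N -> ctr[0]=1
Ev 6: PC=0 idx=0 pred=N actual=T -> ctr[0]=2
Ev 7: PC=0 idx=0 pred=T actual=T -> ctr[0]=3
Ev 8: PC=0 idx=0 pred=T actual=T -> ctr[0]=3
Ev 9: PC=0 idx=0 pred=T actual=N -> ctr[0]=2
Ev 10: PC=0 idx=0 pred=T actual=N -> ctr[0]=1
Ev 11: PC=0 idx=0 pred=N actual=T -> ctr[0]=2

Answer: T T N N T N T T T T N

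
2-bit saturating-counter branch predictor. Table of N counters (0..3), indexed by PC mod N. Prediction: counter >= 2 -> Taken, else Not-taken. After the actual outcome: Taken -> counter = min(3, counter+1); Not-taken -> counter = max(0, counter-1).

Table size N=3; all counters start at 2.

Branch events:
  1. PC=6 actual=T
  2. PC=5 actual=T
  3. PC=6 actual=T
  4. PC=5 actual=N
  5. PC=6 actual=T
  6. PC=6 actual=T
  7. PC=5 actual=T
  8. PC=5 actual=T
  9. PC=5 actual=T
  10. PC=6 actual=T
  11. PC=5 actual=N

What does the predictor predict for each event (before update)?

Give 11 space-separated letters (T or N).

Ev 1: PC=6 idx=0 pred=T actual=T -> ctr[0]=3
Ev 2: PC=5 idx=2 pred=T actual=T -> ctr[2]=3
Ev 3: PC=6 idx=0 pred=T actual=T -> ctr[0]=3
Ev 4: PC=5 idx=2 pred=T actual=N -> ctr[2]=2
Ev 5: PC=6 idx=0 pred=T actual=T -> ctr[0]=3
Ev 6: PC=6 idx=0 pred=T actual=T -> ctr[0]=3
Ev 7: PC=5 idx=2 pred=T actual=T -> ctr[2]=3
Ev 8: PC=5 idx=2 pred=T actual=T -> ctr[2]=3
Ev 9: PC=5 idx=2 pred=T actual=T -> ctr[2]=3
Ev 10: PC=6 idx=0 pred=T actual=T -> ctr[0]=3
Ev 11: PC=5 idx=2 pred=T actual=N -> ctr[2]=2

Answer: T T T T T T T T T T T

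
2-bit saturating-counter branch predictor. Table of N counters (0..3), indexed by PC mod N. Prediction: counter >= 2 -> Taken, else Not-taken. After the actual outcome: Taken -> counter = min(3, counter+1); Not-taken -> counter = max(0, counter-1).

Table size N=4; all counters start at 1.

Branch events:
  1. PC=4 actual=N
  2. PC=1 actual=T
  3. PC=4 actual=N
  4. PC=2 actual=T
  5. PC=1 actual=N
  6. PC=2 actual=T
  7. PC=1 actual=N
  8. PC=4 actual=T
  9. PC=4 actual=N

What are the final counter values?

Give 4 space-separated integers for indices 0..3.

Answer: 0 0 3 1

Derivation:
Ev 1: PC=4 idx=0 pred=N actual=N -> ctr[0]=0
Ev 2: PC=1 idx=1 pred=N actual=T -> ctr[1]=2
Ev 3: PC=4 idx=0 pred=N actual=N -> ctr[0]=0
Ev 4: PC=2 idx=2 pred=N actual=T -> ctr[2]=2
Ev 5: PC=1 idx=1 pred=T actual=N -> ctr[1]=1
Ev 6: PC=2 idx=2 pred=T actual=T -> ctr[2]=3
Ev 7: PC=1 idx=1 pred=N actual=N -> ctr[1]=0
Ev 8: PC=4 idx=0 pred=N actual=T -> ctr[0]=1
Ev 9: PC=4 idx=0 pred=N actual=N -> ctr[0]=0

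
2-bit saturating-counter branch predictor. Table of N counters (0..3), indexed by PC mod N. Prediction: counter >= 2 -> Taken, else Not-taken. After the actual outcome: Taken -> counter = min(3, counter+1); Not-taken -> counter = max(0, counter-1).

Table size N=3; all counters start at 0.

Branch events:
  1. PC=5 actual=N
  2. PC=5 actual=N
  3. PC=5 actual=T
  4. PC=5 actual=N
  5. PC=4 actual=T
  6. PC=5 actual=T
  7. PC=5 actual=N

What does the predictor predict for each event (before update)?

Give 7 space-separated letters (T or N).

Answer: N N N N N N N

Derivation:
Ev 1: PC=5 idx=2 pred=N actual=N -> ctr[2]=0
Ev 2: PC=5 idx=2 pred=N actual=N -> ctr[2]=0
Ev 3: PC=5 idx=2 pred=N actual=T -> ctr[2]=1
Ev 4: PC=5 idx=2 pred=N actual=N -> ctr[2]=0
Ev 5: PC=4 idx=1 pred=N actual=T -> ctr[1]=1
Ev 6: PC=5 idx=2 pred=N actual=T -> ctr[2]=1
Ev 7: PC=5 idx=2 pred=N actual=N -> ctr[2]=0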